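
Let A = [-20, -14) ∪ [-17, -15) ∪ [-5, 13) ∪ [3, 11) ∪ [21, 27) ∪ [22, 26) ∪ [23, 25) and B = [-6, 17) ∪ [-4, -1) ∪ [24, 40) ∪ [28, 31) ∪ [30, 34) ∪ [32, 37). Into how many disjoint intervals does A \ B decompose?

First set merges to [-20, -14), [-5, 13), [21, 27).
Second set merges to [-6, 17), [24, 40).
A \ B = [-20, -14), [21, 24).
That is 2 disjoint pieces.

2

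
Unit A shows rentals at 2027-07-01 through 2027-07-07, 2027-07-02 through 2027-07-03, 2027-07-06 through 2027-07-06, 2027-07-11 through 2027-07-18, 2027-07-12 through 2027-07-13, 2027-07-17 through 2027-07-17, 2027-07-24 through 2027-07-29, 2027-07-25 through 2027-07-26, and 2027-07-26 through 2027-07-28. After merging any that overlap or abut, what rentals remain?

2027-07-01 through 2027-07-07, 2027-07-11 through 2027-07-18, 2027-07-24 through 2027-07-29

2027-07-02 through 2027-07-03 overlaps/touches 2027-07-01 through 2027-07-07 → extend to 2027-07-01 through 2027-07-07.
2027-07-06 through 2027-07-06 overlaps/touches 2027-07-01 through 2027-07-07 → extend to 2027-07-01 through 2027-07-07.
2027-07-11 through 2027-07-18 is disjoint → start new block.
2027-07-12 through 2027-07-13 overlaps/touches 2027-07-11 through 2027-07-18 → extend to 2027-07-11 through 2027-07-18.
2027-07-17 through 2027-07-17 overlaps/touches 2027-07-11 through 2027-07-18 → extend to 2027-07-11 through 2027-07-18.
2027-07-24 through 2027-07-29 is disjoint → start new block.
2027-07-25 through 2027-07-26 overlaps/touches 2027-07-24 through 2027-07-29 → extend to 2027-07-24 through 2027-07-29.
2027-07-26 through 2027-07-28 overlaps/touches 2027-07-24 through 2027-07-29 → extend to 2027-07-24 through 2027-07-29.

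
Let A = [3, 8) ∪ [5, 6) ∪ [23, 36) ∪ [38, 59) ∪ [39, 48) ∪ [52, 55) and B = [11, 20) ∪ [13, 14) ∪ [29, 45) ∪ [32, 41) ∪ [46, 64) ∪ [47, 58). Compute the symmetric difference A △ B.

[3, 8) ∪ [11, 20) ∪ [23, 29) ∪ [36, 38) ∪ [45, 46) ∪ [59, 64)

A, merged: [3, 8), [23, 36), [38, 59).
B, merged: [11, 20), [29, 45), [46, 64).
A \ B = [3, 8), [23, 29), [45, 46).
B \ A = [11, 20), [36, 38), [59, 64).
Union of the two gives the symmetric difference.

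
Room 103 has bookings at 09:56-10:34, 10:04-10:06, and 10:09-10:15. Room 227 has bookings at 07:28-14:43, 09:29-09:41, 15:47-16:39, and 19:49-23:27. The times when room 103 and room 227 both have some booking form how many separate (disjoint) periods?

1

First set merges to 09:56–10:34.
Second set merges to 07:28–14:43, 15:47–16:39, 19:49–23:27.
A ∩ B = 09:56–10:34.
That is 1 disjoint piece.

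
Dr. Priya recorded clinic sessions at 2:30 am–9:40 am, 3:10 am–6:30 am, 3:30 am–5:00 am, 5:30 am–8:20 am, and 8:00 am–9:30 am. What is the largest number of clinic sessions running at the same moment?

At 3:30 am, 3 of the intervals are simultaneously active.
No point has more.

3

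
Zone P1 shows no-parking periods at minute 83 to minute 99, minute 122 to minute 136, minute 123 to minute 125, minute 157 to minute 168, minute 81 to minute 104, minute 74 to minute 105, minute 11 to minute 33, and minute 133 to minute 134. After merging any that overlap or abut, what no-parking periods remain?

minute 11 to minute 33, minute 74 to minute 105, minute 122 to minute 136, minute 157 to minute 168

Sort by start: minute 11 to minute 33, minute 74 to minute 105, minute 81 to minute 104, minute 83 to minute 99, minute 122 to minute 136, minute 123 to minute 125, minute 133 to minute 134, minute 157 to minute 168.
minute 74 to minute 105 is disjoint → start new block.
minute 81 to minute 104 overlaps/touches minute 74 to minute 105 → extend to minute 74 to minute 105.
minute 83 to minute 99 overlaps/touches minute 74 to minute 105 → extend to minute 74 to minute 105.
minute 122 to minute 136 is disjoint → start new block.
minute 123 to minute 125 overlaps/touches minute 122 to minute 136 → extend to minute 122 to minute 136.
minute 133 to minute 134 overlaps/touches minute 122 to minute 136 → extend to minute 122 to minute 136.
minute 157 to minute 168 is disjoint → start new block.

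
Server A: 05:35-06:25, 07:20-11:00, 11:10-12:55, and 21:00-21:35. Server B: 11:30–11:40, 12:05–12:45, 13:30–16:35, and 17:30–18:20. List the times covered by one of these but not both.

05:35–06:25, 07:20–11:00, 11:10–11:30, 11:40–12:05, 12:45–12:55, 13:30–16:35, 17:30–18:20, 21:00–21:35

A but not B: 05:35–06:25, 07:20–11:00, 11:10–11:30, 11:40–12:05, 12:45–12:55, 21:00–21:35.
B but not A: 13:30–16:35, 17:30–18:20.
Combining gives A △ B.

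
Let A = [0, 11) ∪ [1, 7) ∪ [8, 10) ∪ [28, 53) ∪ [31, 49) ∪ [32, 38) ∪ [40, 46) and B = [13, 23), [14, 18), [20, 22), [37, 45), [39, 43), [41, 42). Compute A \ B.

[0, 11) ∪ [28, 37) ∪ [45, 53)

A, merged: [0, 11), [28, 53).
B, merged: [13, 23), [37, 45).
[0, 11) is untouched.
[28, 53) with B removed leaves [28, 37), [45, 53).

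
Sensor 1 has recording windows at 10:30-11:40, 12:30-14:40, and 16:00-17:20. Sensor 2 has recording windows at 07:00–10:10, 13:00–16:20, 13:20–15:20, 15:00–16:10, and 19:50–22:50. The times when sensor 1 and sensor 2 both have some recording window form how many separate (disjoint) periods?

2

Merge the second list: 07:00–10:10, 13:00–16:20, 19:50–22:50.
A ∩ B = 13:00–14:40, 16:00–16:20.
That is 2 disjoint pieces.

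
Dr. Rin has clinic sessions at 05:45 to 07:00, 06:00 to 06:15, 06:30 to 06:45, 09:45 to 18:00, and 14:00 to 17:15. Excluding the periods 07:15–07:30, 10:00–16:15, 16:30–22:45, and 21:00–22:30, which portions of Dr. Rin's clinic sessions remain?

A, merged: 05:45-07:00, 09:45-18:00.
B, merged: 07:15-07:30, 10:00-16:15, 16:30-22:45.
05:45-07:00 is untouched.
09:45-18:00 with B removed leaves 09:45-10:00, 16:15-16:30.

05:45-07:00, 09:45-10:00, 16:15-16:30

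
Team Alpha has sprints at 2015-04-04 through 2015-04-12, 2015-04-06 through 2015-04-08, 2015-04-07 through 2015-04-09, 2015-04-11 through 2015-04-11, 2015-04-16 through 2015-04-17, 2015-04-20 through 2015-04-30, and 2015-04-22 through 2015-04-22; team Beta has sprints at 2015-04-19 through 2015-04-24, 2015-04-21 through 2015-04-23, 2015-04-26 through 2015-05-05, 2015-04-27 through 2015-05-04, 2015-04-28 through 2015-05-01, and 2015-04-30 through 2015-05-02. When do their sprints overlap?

First set merges to 2015-04-04 through 2015-04-12, 2015-04-16 through 2015-04-17, 2015-04-20 through 2015-04-30.
Second set merges to 2015-04-19 through 2015-04-24, 2015-04-26 through 2015-05-05.
2015-04-04 through 2015-04-12 meets no B interval.
2015-04-16 through 2015-04-17 meets no B interval.
2015-04-20 through 2015-04-30 ∩ B → 2015-04-20 through 2015-04-24, 2015-04-26 through 2015-04-30.

2015-04-20 through 2015-04-24, 2015-04-26 through 2015-04-30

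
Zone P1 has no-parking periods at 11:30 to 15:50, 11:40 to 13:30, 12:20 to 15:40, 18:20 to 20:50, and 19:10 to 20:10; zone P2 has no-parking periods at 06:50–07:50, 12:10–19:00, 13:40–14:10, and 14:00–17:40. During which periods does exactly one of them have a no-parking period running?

First set merges to 11:30–15:50, 18:20–20:50.
Second set merges to 06:50–07:50, 12:10–19:00.
A \ B = 11:30–12:10, 19:00–20:50.
B \ A = 06:50–07:50, 15:50–18:20.
Union of the two gives the symmetric difference.

06:50–07:50, 11:30–12:10, 15:50–18:20, 19:00–20:50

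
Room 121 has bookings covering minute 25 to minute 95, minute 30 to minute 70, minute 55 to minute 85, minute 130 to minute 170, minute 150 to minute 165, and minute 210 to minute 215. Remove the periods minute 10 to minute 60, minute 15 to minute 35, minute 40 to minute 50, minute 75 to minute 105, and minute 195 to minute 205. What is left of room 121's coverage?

minute 60 to minute 75, minute 130 to minute 170, minute 210 to minute 215

A, merged: minute 25 to minute 95, minute 130 to minute 170, minute 210 to minute 215.
B, merged: minute 10 to minute 60, minute 75 to minute 105, minute 195 to minute 205.
minute 25 to minute 95 minus B → minute 60 to minute 75.
minute 130 to minute 170: no B overlap → unchanged.
minute 210 to minute 215: no B overlap → unchanged.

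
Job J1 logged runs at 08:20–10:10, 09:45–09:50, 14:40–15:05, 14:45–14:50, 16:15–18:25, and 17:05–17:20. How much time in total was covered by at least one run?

Merged: 08:20-10:10, 14:40-15:05, 16:15-18:25.
Lengths: 1 h 50 min + 25 min + 2 h 10 min = 4 h 25 min.

4 h 25 min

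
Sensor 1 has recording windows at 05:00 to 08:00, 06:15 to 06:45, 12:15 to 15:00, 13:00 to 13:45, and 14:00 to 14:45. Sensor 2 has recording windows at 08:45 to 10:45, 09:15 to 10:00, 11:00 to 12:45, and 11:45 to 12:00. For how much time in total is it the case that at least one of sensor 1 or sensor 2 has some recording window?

First set merges to 05:00–08:00, 12:15–15:00.
Second set merges to 08:45–10:45, 11:00–12:45.
A ∪ B = 05:00–08:00, 08:45–10:45, 11:00–15:00.
Total: 3 h + 2 h + 4 h = 9 h.

9 h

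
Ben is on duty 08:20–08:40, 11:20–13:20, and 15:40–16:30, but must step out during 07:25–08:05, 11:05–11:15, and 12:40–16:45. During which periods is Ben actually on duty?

08:20–08:40, 11:20–12:40

08:20–08:40 is untouched.
11:20–13:20 with B removed leaves 11:20–12:40.
15:40–16:30 lies entirely inside B → drops out.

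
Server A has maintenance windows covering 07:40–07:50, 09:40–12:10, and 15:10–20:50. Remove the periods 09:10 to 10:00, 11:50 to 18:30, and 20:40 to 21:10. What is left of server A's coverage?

07:40-07:50: no B overlap → unchanged.
09:40-12:10 minus B → 10:00-11:50.
15:10-20:50 minus B → 18:30-20:40.

07:40-07:50, 10:00-11:50, 18:30-20:40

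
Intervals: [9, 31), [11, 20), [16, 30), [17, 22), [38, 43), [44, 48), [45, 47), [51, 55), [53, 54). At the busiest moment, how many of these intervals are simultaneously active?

4

Sweep endpoints in order; track running count of active intervals.
Peak of 4 reached at 17.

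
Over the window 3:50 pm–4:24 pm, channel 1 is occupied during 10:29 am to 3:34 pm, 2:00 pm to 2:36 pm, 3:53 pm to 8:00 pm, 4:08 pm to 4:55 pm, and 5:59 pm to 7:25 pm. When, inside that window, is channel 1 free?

Covered (merged): 10:29 am–3:34 pm, 3:53 pm–8:00 pm.
Complement within 3:50 pm–4:24 pm: 3:50 pm–3:53 pm.

3:50 pm–3:53 pm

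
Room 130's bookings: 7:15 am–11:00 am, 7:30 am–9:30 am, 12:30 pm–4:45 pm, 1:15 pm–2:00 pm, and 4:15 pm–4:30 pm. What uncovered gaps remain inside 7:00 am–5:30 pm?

7:00 am–7:15 am, 11:00 am–12:30 pm, 4:45 pm–5:30 pm

After merging, the occupied span is 7:15 am–11:00 am, 12:30 pm–4:45 pm.
Gaps within 7:00 am–5:30 pm: 7:00 am–7:15 am, 11:00 am–12:30 pm, 4:45 pm–5:30 pm.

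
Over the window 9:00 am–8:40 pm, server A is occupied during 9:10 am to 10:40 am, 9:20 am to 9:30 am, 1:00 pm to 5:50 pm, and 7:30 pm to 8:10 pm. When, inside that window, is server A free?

The merged coverage is 9:10 am–10:40 am, 1:00 pm–5:50 pm, 7:30 pm–8:10 pm.
Uncovered inside 9:00 am–8:40 pm: 9:00 am–9:10 am, 10:40 am–1:00 pm, 5:50 pm–7:30 pm, 8:10 pm–8:40 pm.

9:00 am–9:10 am, 10:40 am–1:00 pm, 5:50 pm–7:30 pm, 8:10 pm–8:40 pm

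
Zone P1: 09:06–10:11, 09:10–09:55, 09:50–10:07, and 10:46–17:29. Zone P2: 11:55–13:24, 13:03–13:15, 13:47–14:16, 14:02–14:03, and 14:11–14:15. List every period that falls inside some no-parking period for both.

A, merged: 09:06–10:11, 10:46–17:29.
B, merged: 11:55–13:24, 13:47–14:16.
09:06–10:11 falls entirely outside B.
10:46–17:29 overlaps B on 11:55–13:24, 13:47–14:16.

11:55–13:24, 13:47–14:16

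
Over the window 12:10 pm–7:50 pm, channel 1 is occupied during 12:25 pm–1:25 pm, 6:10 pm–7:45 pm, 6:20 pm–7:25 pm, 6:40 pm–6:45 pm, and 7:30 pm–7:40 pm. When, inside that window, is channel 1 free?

Covered (merged): 12:25 pm–1:25 pm, 6:10 pm–7:45 pm.
Gaps within 12:10 pm–7:50 pm: 12:10 pm–12:25 pm, 1:25 pm–6:10 pm, 7:45 pm–7:50 pm.

12:10 pm–12:25 pm, 1:25 pm–6:10 pm, 7:45 pm–7:50 pm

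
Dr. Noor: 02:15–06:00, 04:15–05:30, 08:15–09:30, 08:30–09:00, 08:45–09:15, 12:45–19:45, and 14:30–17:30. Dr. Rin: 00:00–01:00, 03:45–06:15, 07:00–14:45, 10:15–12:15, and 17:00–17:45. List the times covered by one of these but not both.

First set merges to 02:15–06:00, 08:15–09:30, 12:45–19:45.
Second set merges to 00:00–01:00, 03:45–06:15, 07:00–14:45, 17:00–17:45.
A but not B: 02:15–03:45, 14:45–17:00, 17:45–19:45.
B but not A: 00:00–01:00, 06:00–06:15, 07:00–08:15, 09:30–12:45.
Combining gives A △ B.

00:00–01:00, 02:15–03:45, 06:00–06:15, 07:00–08:15, 09:30–12:45, 14:45–17:00, 17:45–19:45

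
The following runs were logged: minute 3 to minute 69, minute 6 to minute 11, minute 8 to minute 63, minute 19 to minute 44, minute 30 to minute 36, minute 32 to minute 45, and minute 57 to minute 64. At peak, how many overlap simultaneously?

5

Walk the sorted start/end points keeping a running depth.
The depth first hits 5 at minute 32.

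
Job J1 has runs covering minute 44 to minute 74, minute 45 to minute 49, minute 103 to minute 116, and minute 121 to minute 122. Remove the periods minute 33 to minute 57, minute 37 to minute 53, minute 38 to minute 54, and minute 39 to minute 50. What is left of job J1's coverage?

A, merged: minute 44 to minute 74, minute 103 to minute 116, minute 121 to minute 122.
B, merged: minute 33 to minute 57.
minute 44 to minute 74 with B removed leaves minute 57 to minute 74.
minute 103 to minute 116 is untouched.
minute 121 to minute 122 is untouched.

minute 57 to minute 74, minute 103 to minute 116, minute 121 to minute 122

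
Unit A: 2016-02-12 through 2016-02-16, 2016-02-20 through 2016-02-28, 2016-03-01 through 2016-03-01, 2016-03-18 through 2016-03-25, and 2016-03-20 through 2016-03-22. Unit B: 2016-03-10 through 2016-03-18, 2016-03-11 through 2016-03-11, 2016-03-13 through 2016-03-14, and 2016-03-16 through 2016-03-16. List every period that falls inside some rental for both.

First set merges to 2016-02-12 through 2016-02-16, 2016-02-20 through 2016-02-28, 2016-03-01 through 2016-03-01, 2016-03-18 through 2016-03-25.
Second set merges to 2016-03-10 through 2016-03-18.
2016-02-12 through 2016-02-16 meets no B interval.
2016-02-20 through 2016-02-28 meets no B interval.
2016-03-01 through 2016-03-01 meets no B interval.
2016-03-18 through 2016-03-25 ∩ B → 2016-03-18 through 2016-03-18.

2016-03-18 through 2016-03-18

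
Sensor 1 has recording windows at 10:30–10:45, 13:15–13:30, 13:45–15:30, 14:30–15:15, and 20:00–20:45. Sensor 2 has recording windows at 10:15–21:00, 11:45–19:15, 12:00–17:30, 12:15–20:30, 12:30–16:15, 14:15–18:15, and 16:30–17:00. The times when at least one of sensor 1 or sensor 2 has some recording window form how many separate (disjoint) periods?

1

A, merged: 10:30–10:45, 13:15–13:30, 13:45–15:30, 20:00–20:45.
B, merged: 10:15–21:00.
A ∪ B = 10:15–21:00.
That is 1 disjoint piece.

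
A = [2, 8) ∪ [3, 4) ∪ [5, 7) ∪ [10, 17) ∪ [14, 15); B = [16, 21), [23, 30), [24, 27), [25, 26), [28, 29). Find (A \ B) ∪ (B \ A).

[2, 8) ∪ [10, 16) ∪ [17, 21) ∪ [23, 30)

A, merged: [2, 8), [10, 17).
B, merged: [16, 21), [23, 30).
A \ B = [2, 8), [10, 16).
B \ A = [17, 21), [23, 30).
Union of the two gives the symmetric difference.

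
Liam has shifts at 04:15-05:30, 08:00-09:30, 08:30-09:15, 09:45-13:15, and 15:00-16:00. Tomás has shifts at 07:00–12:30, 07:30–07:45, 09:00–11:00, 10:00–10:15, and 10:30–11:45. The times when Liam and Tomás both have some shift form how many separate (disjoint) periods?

2

Merge the first list: 04:15–05:30, 08:00–09:30, 09:45–13:15, 15:00–16:00.
Merge the second list: 07:00–12:30.
A ∩ B = 08:00–09:30, 09:45–12:30.
That is 2 disjoint pieces.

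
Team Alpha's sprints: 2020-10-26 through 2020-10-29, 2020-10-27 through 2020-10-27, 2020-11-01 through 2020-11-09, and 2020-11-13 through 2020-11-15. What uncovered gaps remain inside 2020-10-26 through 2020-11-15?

2020-10-30 through 2020-10-31, 2020-11-10 through 2020-11-12

After merging, the occupied span is 2020-10-26 through 2020-10-29, 2020-11-01 through 2020-11-09, 2020-11-13 through 2020-11-15.
Complement within 2020-10-26 through 2020-11-15: 2020-10-30 through 2020-10-31, 2020-11-10 through 2020-11-12.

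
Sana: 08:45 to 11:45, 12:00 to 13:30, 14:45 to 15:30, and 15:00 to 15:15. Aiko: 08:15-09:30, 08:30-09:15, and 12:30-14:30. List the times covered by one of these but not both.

A, merged: 08:45–11:45, 12:00–13:30, 14:45–15:30.
B, merged: 08:15–09:30, 12:30–14:30.
Only in the first: 09:30–11:45, 12:00–12:30, 14:45–15:30.
Only in the second: 08:15–08:45, 13:30–14:30.
Together these are the periods covered by exactly one.

08:15–08:45, 09:30–11:45, 12:00–12:30, 13:30–14:30, 14:45–15:30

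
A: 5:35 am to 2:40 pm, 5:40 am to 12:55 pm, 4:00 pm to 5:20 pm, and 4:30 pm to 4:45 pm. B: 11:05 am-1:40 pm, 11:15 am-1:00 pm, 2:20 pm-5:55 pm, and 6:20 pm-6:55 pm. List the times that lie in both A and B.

Merge the first list: 5:35 am–2:40 pm, 4:00 pm–5:20 pm.
Merge the second list: 11:05 am–1:40 pm, 2:20 pm–5:55 pm, 6:20 pm–6:55 pm.
5:35 am–2:40 pm overlaps B on 11:05 am–1:40 pm, 2:20 pm–2:40 pm.
4:00 pm–5:20 pm overlaps B on 4:00 pm–5:20 pm.

11:05 am–1:40 pm, 2:20 pm–2:40 pm, 4:00 pm–5:20 pm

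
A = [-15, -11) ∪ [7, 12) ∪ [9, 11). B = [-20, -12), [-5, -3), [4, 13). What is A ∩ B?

A, merged: [-15, -11), [7, 12).
[-15, -11) meets the second set on [-15, -12).
[7, 12) meets the second set on [7, 12).

[-15, -12) ∪ [7, 12)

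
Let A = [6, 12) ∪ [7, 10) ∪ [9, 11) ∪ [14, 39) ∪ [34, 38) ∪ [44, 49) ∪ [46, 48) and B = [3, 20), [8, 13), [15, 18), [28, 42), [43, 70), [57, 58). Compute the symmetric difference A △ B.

A, merged: [6, 12), [14, 39), [44, 49).
B, merged: [3, 20), [28, 42), [43, 70).
A but not B: [20, 28).
B but not A: [3, 6), [12, 14), [39, 42), [43, 44), [49, 70).
Combining gives A △ B.

[3, 6) ∪ [12, 14) ∪ [20, 28) ∪ [39, 42) ∪ [43, 44) ∪ [49, 70)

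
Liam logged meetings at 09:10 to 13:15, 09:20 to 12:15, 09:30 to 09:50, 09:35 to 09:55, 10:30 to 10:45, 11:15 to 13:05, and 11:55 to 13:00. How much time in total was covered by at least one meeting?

4 h 5 min

Merged: 09:10–13:15.
Length: 4 h 5 min.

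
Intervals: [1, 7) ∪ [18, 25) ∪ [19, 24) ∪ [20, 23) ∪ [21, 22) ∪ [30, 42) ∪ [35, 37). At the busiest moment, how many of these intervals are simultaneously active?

At 21, 4 of the intervals are simultaneously active.
No point has more.

4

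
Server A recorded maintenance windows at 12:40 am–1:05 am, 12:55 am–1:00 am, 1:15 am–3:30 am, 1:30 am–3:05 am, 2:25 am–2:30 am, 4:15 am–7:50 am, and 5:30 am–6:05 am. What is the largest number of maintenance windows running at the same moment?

Sweep endpoints in order; track running count of active intervals.
Peak of 3 reached at 2:25 am.

3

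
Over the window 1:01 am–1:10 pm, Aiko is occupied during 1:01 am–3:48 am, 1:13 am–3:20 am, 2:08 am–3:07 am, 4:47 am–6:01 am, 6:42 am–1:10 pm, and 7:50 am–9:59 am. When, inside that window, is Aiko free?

The merged coverage is 1:01 am–3:48 am, 4:47 am–6:01 am, 6:42 am–1:10 pm.
Gaps within 1:01 am–1:10 pm: 3:48 am–4:47 am, 6:01 am–6:42 am.

3:48 am–4:47 am, 6:01 am–6:42 am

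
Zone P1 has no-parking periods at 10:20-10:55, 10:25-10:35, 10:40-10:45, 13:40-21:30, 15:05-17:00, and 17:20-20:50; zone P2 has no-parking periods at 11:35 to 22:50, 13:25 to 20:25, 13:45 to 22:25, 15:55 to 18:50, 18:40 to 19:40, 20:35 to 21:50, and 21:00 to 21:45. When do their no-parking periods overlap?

13:40–21:30

Merge the first list: 10:20–10:55, 13:40–21:30.
Merge the second list: 11:35–22:50.
10:20–10:55 meets no B interval.
13:40–21:30 ∩ B → 13:40–21:30.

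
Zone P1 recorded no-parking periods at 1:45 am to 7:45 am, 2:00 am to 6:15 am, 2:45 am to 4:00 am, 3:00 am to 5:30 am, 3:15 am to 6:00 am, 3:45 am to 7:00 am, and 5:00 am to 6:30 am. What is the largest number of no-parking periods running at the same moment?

6

Sweep endpoints in order; track running count of active intervals.
Peak of 6 reached at 3:45 am.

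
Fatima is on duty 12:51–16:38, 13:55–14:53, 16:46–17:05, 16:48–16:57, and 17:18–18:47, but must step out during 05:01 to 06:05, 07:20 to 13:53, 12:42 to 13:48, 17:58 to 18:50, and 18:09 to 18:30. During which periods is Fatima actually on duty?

A, merged: 12:51–16:38, 16:46–17:05, 17:18–18:47.
B, merged: 05:01–06:05, 07:20–13:53, 17:58–18:50.
12:51–16:38 \ B = 13:53–16:38.
16:46–17:05: nothing removed.
17:18–18:47 \ B = 17:18–17:58.

13:53–16:38, 16:46–17:05, 17:18–17:58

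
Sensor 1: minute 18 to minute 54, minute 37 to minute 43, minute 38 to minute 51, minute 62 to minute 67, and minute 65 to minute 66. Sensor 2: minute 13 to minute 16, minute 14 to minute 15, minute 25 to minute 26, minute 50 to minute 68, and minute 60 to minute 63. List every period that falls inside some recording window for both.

A, merged: minute 18 to minute 54, minute 62 to minute 67.
B, merged: minute 13 to minute 16, minute 25 to minute 26, minute 50 to minute 68.
minute 18 to minute 54 meets the second set on minute 25 to minute 26, minute 50 to minute 54.
minute 62 to minute 67 meets the second set on minute 62 to minute 67.

minute 25 to minute 26, minute 50 to minute 54, minute 62 to minute 67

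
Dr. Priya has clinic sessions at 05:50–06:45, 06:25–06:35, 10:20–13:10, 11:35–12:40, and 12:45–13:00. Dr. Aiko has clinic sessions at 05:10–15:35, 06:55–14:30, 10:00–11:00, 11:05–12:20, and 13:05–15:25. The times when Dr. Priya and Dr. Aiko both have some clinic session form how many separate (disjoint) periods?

Merge the first list: 05:50–06:45, 10:20–13:10.
Merge the second list: 05:10–15:35.
A ∩ B = 05:50–06:45, 10:20–13:10.
That is 2 disjoint pieces.

2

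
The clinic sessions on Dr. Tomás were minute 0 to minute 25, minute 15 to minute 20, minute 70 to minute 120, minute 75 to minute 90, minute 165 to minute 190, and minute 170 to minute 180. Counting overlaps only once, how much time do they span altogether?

100 minutes

Merged: minute 0 to minute 25, minute 70 to minute 120, minute 165 to minute 190.
Lengths: 25 minutes + 50 minutes + 25 minutes = 100 minutes.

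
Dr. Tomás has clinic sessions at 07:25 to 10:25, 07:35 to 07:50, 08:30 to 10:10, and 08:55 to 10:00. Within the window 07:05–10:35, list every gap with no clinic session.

The merged coverage is 07:25–10:25.
Uncovered inside 07:05–10:35: 07:05–07:25, 10:25–10:35.

07:05–07:25, 10:25–10:35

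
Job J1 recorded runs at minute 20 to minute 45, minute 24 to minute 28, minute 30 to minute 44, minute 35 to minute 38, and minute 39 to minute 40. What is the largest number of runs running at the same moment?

3

Sweep endpoints in order; track running count of active intervals.
Peak of 3 reached at minute 35.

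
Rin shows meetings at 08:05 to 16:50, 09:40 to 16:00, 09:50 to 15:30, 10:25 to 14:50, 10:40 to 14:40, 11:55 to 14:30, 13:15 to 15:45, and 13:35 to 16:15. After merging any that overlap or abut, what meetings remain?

09:40-16:00 overlaps/touches 08:05-16:50 → extend to 08:05-16:50.
09:50-15:30 overlaps/touches 08:05-16:50 → extend to 08:05-16:50.
10:25-14:50 overlaps/touches 08:05-16:50 → extend to 08:05-16:50.
10:40-14:40 overlaps/touches 08:05-16:50 → extend to 08:05-16:50.
11:55-14:30 overlaps/touches 08:05-16:50 → extend to 08:05-16:50.
13:15-15:45 overlaps/touches 08:05-16:50 → extend to 08:05-16:50.
13:35-16:15 overlaps/touches 08:05-16:50 → extend to 08:05-16:50.

08:05-16:50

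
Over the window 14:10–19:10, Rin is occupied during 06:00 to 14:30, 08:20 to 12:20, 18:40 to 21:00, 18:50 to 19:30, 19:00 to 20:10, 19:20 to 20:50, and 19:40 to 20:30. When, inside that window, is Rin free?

After merging, the occupied span is 06:00–14:30, 18:40–21:00.
Complement within 14:10–19:10: 14:30–18:40.

14:30–18:40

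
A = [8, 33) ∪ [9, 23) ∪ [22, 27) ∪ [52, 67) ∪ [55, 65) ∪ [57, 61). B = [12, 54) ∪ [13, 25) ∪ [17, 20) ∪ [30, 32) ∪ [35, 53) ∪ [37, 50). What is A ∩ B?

[12, 33) ∪ [52, 54)

First set merges to [8, 33), [52, 67).
Second set merges to [12, 54).
[8, 33) meets the second set on [12, 33).
[52, 67) meets the second set on [52, 54).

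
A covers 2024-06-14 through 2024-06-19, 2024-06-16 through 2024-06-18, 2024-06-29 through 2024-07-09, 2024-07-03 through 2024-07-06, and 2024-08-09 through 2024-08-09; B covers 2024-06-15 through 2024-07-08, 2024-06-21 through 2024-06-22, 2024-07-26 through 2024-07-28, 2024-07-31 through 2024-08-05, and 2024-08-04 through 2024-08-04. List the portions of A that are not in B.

2024-06-14 through 2024-06-14, 2024-07-09 through 2024-07-09, 2024-08-09 through 2024-08-09

First set merges to 2024-06-14 through 2024-06-19, 2024-06-29 through 2024-07-09, 2024-08-09 through 2024-08-09.
Second set merges to 2024-06-15 through 2024-07-08, 2024-07-26 through 2024-07-28, 2024-07-31 through 2024-08-05.
2024-06-14 through 2024-06-19 minus B → 2024-06-14 through 2024-06-14.
2024-06-29 through 2024-07-09 minus B → 2024-07-09 through 2024-07-09.
2024-08-09 through 2024-08-09: no B overlap → unchanged.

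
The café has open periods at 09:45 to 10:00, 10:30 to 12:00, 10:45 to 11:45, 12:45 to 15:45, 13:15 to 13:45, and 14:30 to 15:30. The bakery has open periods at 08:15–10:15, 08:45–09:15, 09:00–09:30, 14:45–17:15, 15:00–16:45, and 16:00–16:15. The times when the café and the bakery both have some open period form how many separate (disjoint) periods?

A, merged: 09:45–10:00, 10:30–12:00, 12:45–15:45.
B, merged: 08:15–10:15, 14:45–17:15.
A ∩ B = 09:45–10:00, 14:45–15:45.
That is 2 disjoint pieces.

2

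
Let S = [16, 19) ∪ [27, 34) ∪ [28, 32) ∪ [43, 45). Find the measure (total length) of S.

Merged: [16, 19), [27, 34), [43, 45).
Lengths: 3 + 7 + 2 = 12.

12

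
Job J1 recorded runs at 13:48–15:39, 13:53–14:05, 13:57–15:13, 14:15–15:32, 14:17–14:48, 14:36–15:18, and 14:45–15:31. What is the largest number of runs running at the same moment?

Sweep endpoints in order; track running count of active intervals.
Peak of 6 reached at 14:45.

6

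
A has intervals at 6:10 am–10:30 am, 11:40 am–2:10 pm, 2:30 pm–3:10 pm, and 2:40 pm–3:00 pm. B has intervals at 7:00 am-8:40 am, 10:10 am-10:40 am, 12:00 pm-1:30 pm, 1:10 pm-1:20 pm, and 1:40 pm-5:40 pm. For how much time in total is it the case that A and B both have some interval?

4 h 40 min

A, merged: 6:10 am-10:30 am, 11:40 am-2:10 pm, 2:30 pm-3:10 pm.
B, merged: 7:00 am-8:40 am, 10:10 am-10:40 am, 12:00 pm-1:30 pm, 1:40 pm-5:40 pm.
A ∩ B = 7:00 am-8:40 am, 10:10 am-10:30 am, 12:00 pm-1:30 pm, 1:40 pm-2:10 pm, 2:30 pm-3:10 pm.
Total: 1 h 40 min + 20 min + 1 h 30 min + 30 min + 40 min = 4 h 40 min.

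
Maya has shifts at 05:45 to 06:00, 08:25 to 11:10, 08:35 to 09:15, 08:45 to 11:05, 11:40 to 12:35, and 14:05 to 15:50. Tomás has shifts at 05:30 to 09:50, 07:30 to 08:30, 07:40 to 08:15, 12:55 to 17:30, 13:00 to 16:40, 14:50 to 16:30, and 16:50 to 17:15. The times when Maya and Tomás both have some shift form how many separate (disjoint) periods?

3

Merge the first list: 05:45-06:00, 08:25-11:10, 11:40-12:35, 14:05-15:50.
Merge the second list: 05:30-09:50, 12:55-17:30.
A ∩ B = 05:45-06:00, 08:25-09:50, 14:05-15:50.
That is 3 disjoint pieces.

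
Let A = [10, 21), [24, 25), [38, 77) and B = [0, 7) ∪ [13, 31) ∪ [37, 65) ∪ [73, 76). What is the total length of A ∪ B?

A ∪ B = [0, 7), [10, 31), [37, 77).
Total: 7 + 21 + 40 = 68.

68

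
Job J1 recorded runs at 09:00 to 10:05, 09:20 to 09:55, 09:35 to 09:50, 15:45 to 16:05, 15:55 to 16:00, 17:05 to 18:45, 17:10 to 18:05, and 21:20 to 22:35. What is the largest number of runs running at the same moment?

At 09:35, 3 of the intervals are simultaneously active.
No point has more.

3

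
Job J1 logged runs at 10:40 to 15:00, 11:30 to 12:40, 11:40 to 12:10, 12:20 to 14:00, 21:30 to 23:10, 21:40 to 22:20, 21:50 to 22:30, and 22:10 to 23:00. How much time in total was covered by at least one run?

6 h

Merged: 10:40–15:00, 21:30–23:10.
Lengths: 4 h 20 min + 1 h 40 min = 6 h.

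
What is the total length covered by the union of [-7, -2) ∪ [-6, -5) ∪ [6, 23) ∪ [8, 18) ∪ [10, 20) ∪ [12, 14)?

Merged: [-7, -2), [6, 23).
Lengths: 5 + 17 = 22.

22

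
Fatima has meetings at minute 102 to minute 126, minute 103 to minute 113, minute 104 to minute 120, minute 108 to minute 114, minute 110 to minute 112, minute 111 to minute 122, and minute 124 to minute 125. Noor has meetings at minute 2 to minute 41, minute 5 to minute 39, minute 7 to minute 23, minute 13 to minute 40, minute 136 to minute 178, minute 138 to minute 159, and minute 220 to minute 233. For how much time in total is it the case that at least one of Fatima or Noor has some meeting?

A, merged: minute 102 to minute 126.
B, merged: minute 2 to minute 41, minute 136 to minute 178, minute 220 to minute 233.
A ∪ B = minute 2 to minute 41, minute 102 to minute 126, minute 136 to minute 178, minute 220 to minute 233.
Total: 39 minutes + 24 minutes + 42 minutes + 13 minutes = 118 minutes.

118 minutes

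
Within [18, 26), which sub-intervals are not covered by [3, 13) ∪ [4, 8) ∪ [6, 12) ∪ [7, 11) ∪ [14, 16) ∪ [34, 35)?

[18, 26)

The merged coverage is [3, 13), [14, 16), [34, 35).
Complement within [18, 26): [18, 26).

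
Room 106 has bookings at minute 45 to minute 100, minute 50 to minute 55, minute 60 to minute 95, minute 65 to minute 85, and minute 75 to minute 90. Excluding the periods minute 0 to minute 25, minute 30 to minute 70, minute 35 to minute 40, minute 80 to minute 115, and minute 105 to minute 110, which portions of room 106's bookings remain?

Merge the first list: minute 45 to minute 100.
Merge the second list: minute 0 to minute 25, minute 30 to minute 70, minute 80 to minute 115.
minute 45 to minute 100 \ B = minute 70 to minute 80.

minute 70 to minute 80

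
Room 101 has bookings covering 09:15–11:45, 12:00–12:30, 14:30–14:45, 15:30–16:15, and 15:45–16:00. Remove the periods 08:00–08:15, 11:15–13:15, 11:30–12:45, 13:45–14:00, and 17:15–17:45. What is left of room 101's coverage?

A, merged: 09:15-11:45, 12:00-12:30, 14:30-14:45, 15:30-16:15.
B, merged: 08:00-08:15, 11:15-13:15, 13:45-14:00, 17:15-17:45.
09:15-11:45 minus B → 09:15-11:15.
12:00-12:30: fully covered by B → removed.
14:30-14:45: no B overlap → unchanged.
15:30-16:15: no B overlap → unchanged.

09:15-11:15, 14:30-14:45, 15:30-16:15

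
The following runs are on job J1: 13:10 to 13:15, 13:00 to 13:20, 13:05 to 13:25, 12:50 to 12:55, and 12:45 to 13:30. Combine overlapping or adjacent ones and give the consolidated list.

Sort by start: 12:45–13:30, 12:50–12:55, 13:00–13:20, 13:05–13:25, 13:10–13:15.
12:50–12:55 overlaps/touches 12:45–13:30 → extend to 12:45–13:30.
13:00–13:20 overlaps/touches 12:45–13:30 → extend to 12:45–13:30.
13:05–13:25 overlaps/touches 12:45–13:30 → extend to 12:45–13:30.
13:10–13:15 overlaps/touches 12:45–13:30 → extend to 12:45–13:30.

12:45–13:30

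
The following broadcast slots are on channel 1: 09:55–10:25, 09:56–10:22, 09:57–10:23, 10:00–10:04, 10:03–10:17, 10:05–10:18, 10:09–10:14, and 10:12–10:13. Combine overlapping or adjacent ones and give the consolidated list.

09:55-10:25

09:56-10:22 overlaps/touches 09:55-10:25 → extend to 09:55-10:25.
09:57-10:23 overlaps/touches 09:55-10:25 → extend to 09:55-10:25.
10:00-10:04 overlaps/touches 09:55-10:25 → extend to 09:55-10:25.
10:03-10:17 overlaps/touches 09:55-10:25 → extend to 09:55-10:25.
10:05-10:18 overlaps/touches 09:55-10:25 → extend to 09:55-10:25.
10:09-10:14 overlaps/touches 09:55-10:25 → extend to 09:55-10:25.
10:12-10:13 overlaps/touches 09:55-10:25 → extend to 09:55-10:25.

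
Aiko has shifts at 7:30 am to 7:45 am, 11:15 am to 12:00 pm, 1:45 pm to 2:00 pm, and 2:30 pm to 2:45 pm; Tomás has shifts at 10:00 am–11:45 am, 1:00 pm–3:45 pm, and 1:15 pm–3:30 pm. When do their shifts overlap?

11:15 am–11:45 am, 1:45 pm–2:00 pm, 2:30 pm–2:45 pm

Second set merges to 10:00 am–11:45 am, 1:00 pm–3:45 pm.
7:30 am–7:45 am meets no B interval.
11:15 am–12:00 pm ∩ B → 11:15 am–11:45 am.
1:45 pm–2:00 pm ∩ B → 1:45 pm–2:00 pm.
2:30 pm–2:45 pm ∩ B → 2:30 pm–2:45 pm.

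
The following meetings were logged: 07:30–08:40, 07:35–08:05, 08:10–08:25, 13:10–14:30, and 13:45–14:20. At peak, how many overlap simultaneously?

At 07:35, 2 of the intervals are simultaneously active.
No point has more.

2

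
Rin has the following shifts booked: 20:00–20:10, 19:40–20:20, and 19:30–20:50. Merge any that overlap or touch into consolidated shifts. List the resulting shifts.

Sort by start: 19:30–20:50, 19:40–20:20, 20:00–20:10.
19:40–20:20 overlaps/touches 19:30–20:50 → extend to 19:30–20:50.
20:00–20:10 overlaps/touches 19:30–20:50 → extend to 19:30–20:50.

19:30–20:50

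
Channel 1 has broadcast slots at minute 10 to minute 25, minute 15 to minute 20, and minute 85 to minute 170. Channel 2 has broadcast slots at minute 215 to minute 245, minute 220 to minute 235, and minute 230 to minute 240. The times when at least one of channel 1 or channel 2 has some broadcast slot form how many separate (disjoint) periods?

3

A, merged: minute 10 to minute 25, minute 85 to minute 170.
B, merged: minute 215 to minute 245.
A ∪ B = minute 10 to minute 25, minute 85 to minute 170, minute 215 to minute 245.
That is 3 disjoint pieces.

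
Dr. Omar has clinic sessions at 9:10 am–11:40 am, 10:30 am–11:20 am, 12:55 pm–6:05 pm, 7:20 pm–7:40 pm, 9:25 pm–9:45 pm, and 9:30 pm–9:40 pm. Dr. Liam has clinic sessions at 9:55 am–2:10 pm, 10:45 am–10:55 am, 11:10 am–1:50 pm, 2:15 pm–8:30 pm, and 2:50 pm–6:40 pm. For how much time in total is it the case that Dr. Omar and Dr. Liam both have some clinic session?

A, merged: 9:10 am-11:40 am, 12:55 pm-6:05 pm, 7:20 pm-7:40 pm, 9:25 pm-9:45 pm.
B, merged: 9:55 am-2:10 pm, 2:15 pm-8:30 pm.
A ∩ B = 9:55 am-11:40 am, 12:55 pm-2:10 pm, 2:15 pm-6:05 pm, 7:20 pm-7:40 pm.
Total: 1 h 45 min + 1 h 15 min + 3 h 50 min + 20 min = 7 h 10 min.

7 h 10 min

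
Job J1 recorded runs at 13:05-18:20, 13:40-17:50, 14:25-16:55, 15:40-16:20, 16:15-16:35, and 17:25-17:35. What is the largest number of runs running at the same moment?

5

Walk the sorted start/end points keeping a running depth.
The depth first hits 5 at 16:15.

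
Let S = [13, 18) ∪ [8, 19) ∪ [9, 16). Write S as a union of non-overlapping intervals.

Sort by start: [8, 19), [9, 16), [13, 18).
[9, 16) overlaps/touches [8, 19) → extend to [8, 19).
[13, 18) overlaps/touches [8, 19) → extend to [8, 19).

[8, 19)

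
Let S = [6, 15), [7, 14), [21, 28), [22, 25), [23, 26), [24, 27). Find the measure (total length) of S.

Merged: [6, 15), [21, 28).
Lengths: 9 + 7 = 16.

16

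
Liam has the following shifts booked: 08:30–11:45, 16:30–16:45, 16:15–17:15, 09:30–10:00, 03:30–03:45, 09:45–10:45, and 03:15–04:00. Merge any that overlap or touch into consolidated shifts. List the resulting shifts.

03:15–04:00, 08:30–11:45, 16:15–17:15

Sort by start: 03:15–04:00, 03:30–03:45, 08:30–11:45, 09:30–10:00, 09:45–10:45, 16:15–17:15, 16:30–16:45.
03:30–03:45 overlaps/touches 03:15–04:00 → extend to 03:15–04:00.
08:30–11:45 is disjoint → start new block.
09:30–10:00 overlaps/touches 08:30–11:45 → extend to 08:30–11:45.
09:45–10:45 overlaps/touches 08:30–11:45 → extend to 08:30–11:45.
16:15–17:15 is disjoint → start new block.
16:30–16:45 overlaps/touches 16:15–17:15 → extend to 16:15–17:15.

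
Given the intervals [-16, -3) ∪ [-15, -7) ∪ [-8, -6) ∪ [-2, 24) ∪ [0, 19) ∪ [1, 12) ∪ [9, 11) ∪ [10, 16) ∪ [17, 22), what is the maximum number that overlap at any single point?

Sweep endpoints in order; track running count of active intervals.
Peak of 5 reached at 10.

5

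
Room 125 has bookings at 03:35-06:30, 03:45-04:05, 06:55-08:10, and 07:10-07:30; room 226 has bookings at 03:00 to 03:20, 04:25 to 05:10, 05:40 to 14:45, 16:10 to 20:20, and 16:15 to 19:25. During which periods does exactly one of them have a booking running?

03:00–03:20, 03:35–04:25, 05:10–05:40, 06:30–06:55, 08:10–14:45, 16:10–20:20

A, merged: 03:35–06:30, 06:55–08:10.
B, merged: 03:00–03:20, 04:25–05:10, 05:40–14:45, 16:10–20:20.
Only in the first: 03:35–04:25, 05:10–05:40.
Only in the second: 03:00–03:20, 06:30–06:55, 08:10–14:45, 16:10–20:20.
Together these are the periods covered by exactly one.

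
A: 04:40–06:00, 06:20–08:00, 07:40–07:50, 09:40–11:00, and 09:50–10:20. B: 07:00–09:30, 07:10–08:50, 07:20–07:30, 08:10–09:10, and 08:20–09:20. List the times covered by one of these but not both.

Merge the first list: 04:40-06:00, 06:20-08:00, 09:40-11:00.
Merge the second list: 07:00-09:30.
Only in the first: 04:40-06:00, 06:20-07:00, 09:40-11:00.
Only in the second: 08:00-09:30.
Together these are the periods covered by exactly one.

04:40-06:00, 06:20-07:00, 08:00-09:30, 09:40-11:00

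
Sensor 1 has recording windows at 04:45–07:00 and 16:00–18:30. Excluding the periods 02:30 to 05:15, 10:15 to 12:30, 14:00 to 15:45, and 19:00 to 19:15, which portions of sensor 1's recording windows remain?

04:45–07:00 minus B → 05:15–07:00.
16:00–18:30: no B overlap → unchanged.

05:15–07:00, 16:00–18:30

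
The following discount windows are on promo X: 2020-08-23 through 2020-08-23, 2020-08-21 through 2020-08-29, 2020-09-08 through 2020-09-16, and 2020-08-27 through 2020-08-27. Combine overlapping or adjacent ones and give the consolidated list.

Sort by start: 2020-08-21 through 2020-08-29, 2020-08-23 through 2020-08-23, 2020-08-27 through 2020-08-27, 2020-09-08 through 2020-09-16.
2020-08-23 through 2020-08-23 overlaps/touches 2020-08-21 through 2020-08-29 → extend to 2020-08-21 through 2020-08-29.
2020-08-27 through 2020-08-27 overlaps/touches 2020-08-21 through 2020-08-29 → extend to 2020-08-21 through 2020-08-29.
2020-09-08 through 2020-09-16 is disjoint → start new block.

2020-08-21 through 2020-08-29, 2020-09-08 through 2020-09-16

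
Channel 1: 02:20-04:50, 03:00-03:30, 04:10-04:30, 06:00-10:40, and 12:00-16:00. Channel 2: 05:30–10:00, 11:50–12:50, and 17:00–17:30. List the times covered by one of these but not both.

Merge the first list: 02:20-04:50, 06:00-10:40, 12:00-16:00.
Only in the first: 02:20-04:50, 10:00-10:40, 12:50-16:00.
Only in the second: 05:30-06:00, 11:50-12:00, 17:00-17:30.
Together these are the periods covered by exactly one.

02:20-04:50, 05:30-06:00, 10:00-10:40, 11:50-12:00, 12:50-16:00, 17:00-17:30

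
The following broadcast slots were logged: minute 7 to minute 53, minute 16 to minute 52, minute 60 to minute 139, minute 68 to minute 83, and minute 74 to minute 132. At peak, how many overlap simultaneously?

Walk the sorted start/end points keeping a running depth.
The depth first hits 3 at minute 74.

3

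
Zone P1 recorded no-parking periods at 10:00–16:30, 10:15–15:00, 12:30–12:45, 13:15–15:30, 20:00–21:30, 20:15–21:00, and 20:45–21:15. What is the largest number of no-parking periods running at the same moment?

At 12:30, 3 of the intervals are simultaneously active.
No point has more.

3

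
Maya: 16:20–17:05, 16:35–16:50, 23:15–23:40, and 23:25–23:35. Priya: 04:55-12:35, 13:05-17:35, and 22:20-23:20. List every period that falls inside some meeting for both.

Merge the first list: 16:20–17:05, 23:15–23:40.
16:20–17:05 ∩ B → 16:20–17:05.
23:15–23:40 ∩ B → 23:15–23:20.

16:20–17:05, 23:15–23:20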